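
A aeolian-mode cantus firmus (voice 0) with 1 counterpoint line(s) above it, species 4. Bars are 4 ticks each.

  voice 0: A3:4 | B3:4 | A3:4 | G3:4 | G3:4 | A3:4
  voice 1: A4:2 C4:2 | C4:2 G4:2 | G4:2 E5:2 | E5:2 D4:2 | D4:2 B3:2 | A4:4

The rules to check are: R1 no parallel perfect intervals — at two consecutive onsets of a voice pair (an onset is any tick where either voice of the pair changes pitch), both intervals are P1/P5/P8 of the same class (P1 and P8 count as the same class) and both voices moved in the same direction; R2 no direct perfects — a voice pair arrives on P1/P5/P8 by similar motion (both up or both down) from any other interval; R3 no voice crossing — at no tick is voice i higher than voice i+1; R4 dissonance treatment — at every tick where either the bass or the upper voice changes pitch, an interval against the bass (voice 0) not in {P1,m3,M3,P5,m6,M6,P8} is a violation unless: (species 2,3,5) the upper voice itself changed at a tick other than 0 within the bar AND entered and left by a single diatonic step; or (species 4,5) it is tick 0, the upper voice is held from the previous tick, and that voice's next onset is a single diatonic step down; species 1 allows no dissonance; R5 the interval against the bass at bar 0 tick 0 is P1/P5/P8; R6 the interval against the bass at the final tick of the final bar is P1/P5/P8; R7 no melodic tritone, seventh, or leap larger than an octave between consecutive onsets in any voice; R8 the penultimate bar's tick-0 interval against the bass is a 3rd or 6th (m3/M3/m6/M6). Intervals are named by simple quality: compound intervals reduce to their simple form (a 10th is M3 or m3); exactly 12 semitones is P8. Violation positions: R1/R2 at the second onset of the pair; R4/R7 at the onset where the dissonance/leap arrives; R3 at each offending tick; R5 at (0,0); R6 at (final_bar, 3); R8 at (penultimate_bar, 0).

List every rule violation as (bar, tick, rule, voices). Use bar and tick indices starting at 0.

(1, 0, R4, (0, 1))
(2, 0, R4, (0, 1))
(3, 2, R7, (1,))
(4, 0, R8, (0, 1))
(5, 0, R2, (0, 1))
(5, 0, R7, (1,))

bar 0: v0=A3 v1=A4 downbeat P8
bar 1: v0=B3 v1=C4 downbeat m2
bar 2: v0=A3 v1=G4 downbeat m7
bar 3: v0=G3 v1=E5 downbeat M6
bar 4: v0=G3 v1=D4 downbeat P5
bar 5: v0=A3 v1=A4 downbeat P8
  -> R4 @ bar 1 tick 0 v(0, 1): B3/C4 m2 untreated
  -> R4 @ bar 2 tick 0 v(0, 1): A3/G4 m7 untreated
  -> R7 @ bar 3 tick 2 v(1,): E5->D4 leap 14st
  -> R8 @ bar 4 tick 0 v(0, 1): penult P5 not 3rd/6th
  -> R2 @ bar 5 tick 0 v(0, 1): G3/B3 M3 -> A3/A4 P8 similar
  -> R7 @ bar 5 tick 0 v(1,): B3->A4 leap 10st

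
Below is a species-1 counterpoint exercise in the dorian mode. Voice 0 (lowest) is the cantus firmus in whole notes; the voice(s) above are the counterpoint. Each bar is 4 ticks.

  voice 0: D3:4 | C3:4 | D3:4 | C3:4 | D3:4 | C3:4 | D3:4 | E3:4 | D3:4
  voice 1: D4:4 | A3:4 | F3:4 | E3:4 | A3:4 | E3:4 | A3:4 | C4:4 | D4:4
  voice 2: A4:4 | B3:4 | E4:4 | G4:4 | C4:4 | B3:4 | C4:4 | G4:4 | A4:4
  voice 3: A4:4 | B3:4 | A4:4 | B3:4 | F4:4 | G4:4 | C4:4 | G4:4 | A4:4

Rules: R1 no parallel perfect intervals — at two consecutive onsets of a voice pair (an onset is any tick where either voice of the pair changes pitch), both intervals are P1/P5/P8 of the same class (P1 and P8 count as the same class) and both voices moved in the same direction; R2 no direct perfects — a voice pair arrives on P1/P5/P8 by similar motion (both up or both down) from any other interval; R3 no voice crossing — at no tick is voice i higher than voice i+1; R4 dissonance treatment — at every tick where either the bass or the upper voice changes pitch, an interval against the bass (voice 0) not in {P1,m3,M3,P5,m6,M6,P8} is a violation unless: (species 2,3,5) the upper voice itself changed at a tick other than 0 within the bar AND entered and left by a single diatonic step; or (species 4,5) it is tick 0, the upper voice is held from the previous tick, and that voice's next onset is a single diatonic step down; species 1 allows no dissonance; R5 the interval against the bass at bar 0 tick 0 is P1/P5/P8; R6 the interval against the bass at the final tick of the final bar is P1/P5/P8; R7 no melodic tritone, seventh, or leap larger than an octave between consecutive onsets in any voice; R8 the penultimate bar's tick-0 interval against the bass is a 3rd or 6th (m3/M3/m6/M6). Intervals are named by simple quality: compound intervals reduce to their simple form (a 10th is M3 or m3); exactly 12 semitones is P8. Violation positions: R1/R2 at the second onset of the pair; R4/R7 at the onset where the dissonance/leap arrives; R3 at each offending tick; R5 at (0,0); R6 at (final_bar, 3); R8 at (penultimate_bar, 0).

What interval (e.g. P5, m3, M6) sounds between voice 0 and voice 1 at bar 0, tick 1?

P8

voice 0=D3 voice 1=D4 -> P8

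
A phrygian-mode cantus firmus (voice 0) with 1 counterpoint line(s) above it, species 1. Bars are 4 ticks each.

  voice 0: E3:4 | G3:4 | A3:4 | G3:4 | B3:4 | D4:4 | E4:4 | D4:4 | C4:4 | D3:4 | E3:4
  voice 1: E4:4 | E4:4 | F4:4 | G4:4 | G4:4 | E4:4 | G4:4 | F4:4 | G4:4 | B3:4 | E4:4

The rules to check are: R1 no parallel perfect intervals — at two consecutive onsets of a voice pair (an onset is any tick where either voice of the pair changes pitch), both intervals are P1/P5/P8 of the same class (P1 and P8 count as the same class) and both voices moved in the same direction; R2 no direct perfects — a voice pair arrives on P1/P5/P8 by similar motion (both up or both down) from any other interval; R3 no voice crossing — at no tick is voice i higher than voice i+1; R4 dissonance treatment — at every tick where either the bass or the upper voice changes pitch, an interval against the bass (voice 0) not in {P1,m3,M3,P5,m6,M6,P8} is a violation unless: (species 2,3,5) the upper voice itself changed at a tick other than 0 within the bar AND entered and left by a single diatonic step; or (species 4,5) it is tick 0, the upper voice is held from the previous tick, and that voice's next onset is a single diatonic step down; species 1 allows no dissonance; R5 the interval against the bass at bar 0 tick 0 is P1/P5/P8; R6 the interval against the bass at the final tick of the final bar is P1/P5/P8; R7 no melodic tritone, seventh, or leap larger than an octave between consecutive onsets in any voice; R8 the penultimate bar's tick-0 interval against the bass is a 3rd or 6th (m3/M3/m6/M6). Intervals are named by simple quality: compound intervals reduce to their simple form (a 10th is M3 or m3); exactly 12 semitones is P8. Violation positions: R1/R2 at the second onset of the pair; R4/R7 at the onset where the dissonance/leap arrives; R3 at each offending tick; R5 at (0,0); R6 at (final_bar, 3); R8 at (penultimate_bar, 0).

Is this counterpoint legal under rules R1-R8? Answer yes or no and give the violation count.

No (3 violations)

bar 0: v0=E3 v1=E4 (P8)
bar 1: v0=G3 v1=E4 (M6)
bar 2: v0=A3 v1=F4 (m6)
bar 3: v0=G3 v1=G4 (P8)
bar 4: v0=B3 v1=G4 (m6)
bar 5: v0=D4 v1=E4 (M2)
bar 6: v0=E4 v1=G4 (m3)
bar 7: v0=D4 v1=F4 (m3)
bar 8: v0=C4 v1=G4 (P5)
bar 9: v0=D3 v1=B3 (M6)
bar 10: v0=E3 v1=E4 (P8)
  R4 @ bar5.0: D4/E4 M2 untreated
  R7 @ bar9.0: C4->D3 leap 10st
  R2 @ bar10.0: D3/B3 M6 -> E3/E4 P8 similar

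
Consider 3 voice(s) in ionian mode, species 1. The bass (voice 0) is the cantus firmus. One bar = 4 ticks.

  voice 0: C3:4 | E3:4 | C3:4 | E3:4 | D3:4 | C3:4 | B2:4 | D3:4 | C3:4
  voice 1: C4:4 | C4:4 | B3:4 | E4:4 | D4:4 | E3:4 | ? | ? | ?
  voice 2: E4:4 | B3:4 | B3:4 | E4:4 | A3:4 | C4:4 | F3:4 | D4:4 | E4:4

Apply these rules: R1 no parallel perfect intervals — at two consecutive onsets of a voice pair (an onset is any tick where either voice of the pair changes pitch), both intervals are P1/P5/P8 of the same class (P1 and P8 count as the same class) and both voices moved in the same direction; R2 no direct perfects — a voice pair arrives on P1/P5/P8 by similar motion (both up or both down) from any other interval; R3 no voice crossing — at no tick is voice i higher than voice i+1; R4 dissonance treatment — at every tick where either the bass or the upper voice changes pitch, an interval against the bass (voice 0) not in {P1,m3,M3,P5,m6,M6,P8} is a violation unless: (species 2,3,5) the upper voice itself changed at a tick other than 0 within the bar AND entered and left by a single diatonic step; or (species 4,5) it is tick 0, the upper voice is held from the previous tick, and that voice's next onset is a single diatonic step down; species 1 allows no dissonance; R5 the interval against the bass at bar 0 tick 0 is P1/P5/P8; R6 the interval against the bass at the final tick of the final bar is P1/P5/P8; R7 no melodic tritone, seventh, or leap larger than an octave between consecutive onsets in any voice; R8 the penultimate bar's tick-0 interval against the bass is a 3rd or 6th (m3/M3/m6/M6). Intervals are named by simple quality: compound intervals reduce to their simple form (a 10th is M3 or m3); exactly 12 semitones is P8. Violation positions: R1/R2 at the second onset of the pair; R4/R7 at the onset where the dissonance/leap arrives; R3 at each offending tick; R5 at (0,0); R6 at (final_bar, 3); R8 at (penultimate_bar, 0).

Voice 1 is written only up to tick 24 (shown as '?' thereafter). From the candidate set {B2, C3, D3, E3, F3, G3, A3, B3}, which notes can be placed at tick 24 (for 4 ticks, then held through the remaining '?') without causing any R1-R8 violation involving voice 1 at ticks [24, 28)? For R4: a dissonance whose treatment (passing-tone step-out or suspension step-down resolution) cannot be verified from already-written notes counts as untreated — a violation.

B2: violates R2
C3: violates R4
D3: legal
E3: violates R4
F3: violates R4
G3: violates R3
A3: violates R3,R4
B3: violates R3

{D3}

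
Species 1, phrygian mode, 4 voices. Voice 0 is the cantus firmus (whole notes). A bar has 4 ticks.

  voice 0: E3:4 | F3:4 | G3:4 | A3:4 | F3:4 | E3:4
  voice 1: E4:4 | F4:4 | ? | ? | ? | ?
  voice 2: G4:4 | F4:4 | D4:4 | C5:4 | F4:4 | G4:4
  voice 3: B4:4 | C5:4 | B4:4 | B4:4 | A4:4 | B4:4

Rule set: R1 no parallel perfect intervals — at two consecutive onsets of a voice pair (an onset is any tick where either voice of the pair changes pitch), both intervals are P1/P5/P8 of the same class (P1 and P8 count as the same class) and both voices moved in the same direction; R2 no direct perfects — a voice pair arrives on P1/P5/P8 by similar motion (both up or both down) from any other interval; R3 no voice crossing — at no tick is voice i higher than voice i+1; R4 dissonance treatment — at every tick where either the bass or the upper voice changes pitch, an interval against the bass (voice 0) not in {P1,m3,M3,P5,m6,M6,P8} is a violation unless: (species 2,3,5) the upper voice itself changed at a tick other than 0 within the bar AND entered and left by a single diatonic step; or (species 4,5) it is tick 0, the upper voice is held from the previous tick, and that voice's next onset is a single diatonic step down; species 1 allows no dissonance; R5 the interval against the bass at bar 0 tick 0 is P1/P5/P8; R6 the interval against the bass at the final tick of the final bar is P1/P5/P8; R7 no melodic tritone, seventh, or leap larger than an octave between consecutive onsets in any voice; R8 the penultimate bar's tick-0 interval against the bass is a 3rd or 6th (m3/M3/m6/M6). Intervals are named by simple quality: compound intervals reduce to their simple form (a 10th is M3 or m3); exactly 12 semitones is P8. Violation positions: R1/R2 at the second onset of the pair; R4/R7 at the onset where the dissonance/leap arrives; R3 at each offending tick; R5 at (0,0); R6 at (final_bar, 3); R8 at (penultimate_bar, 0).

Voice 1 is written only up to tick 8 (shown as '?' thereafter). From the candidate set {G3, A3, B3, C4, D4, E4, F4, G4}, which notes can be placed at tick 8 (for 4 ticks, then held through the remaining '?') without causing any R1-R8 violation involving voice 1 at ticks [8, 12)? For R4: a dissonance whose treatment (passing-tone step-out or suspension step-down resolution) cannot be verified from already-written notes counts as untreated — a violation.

{}

G3: violates R2,R7
A3: violates R4
B3: violates R2,R7
C4: violates R4
D4: violates R1
E4: violates R1,R3
F4: violates R3,R4
G4: violates R1,R3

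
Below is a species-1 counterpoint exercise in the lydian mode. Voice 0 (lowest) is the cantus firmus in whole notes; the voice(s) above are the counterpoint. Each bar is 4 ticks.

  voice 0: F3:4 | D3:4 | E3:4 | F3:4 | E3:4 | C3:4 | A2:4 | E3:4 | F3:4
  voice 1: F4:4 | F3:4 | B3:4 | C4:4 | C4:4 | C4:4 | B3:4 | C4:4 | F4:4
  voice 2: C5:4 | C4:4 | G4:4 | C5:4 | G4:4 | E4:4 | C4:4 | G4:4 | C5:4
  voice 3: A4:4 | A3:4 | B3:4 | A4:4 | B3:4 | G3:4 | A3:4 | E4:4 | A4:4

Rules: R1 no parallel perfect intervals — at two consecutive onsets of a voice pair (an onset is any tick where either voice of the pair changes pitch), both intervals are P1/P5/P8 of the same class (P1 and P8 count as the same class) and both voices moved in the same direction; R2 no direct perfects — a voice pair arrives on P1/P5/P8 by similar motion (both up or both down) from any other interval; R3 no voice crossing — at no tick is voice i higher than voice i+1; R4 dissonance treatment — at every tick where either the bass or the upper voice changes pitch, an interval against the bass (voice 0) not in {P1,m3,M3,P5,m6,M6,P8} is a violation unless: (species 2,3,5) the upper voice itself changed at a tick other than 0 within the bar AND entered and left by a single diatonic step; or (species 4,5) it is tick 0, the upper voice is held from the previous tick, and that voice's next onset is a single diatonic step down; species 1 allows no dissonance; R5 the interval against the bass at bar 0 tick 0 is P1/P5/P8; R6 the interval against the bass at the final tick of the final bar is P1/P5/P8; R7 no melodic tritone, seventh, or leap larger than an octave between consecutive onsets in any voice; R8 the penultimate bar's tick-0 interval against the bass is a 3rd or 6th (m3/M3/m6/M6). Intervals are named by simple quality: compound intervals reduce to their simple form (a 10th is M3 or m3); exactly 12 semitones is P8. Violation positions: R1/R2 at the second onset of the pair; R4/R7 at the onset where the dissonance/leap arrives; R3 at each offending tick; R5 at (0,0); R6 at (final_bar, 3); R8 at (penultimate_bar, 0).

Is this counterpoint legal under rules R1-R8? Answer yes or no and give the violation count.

No (59 violations)

bar 0: v0=F3 v1=F4 v2=C5 v3=A4 (M3)
bar 1: v0=D3 v1=F3 v2=C4 v3=A3 (P5)
bar 2: v0=E3 v1=B3 v2=G4 v3=B3 (P5)
bar 3: v0=F3 v1=C4 v2=C5 v3=A4 (M3)
bar 4: v0=E3 v1=C4 v2=G4 v3=B3 (P5)
bar 5: v0=C3 v1=C4 v2=E4 v3=G3 (P5)
bar 6: v0=A2 v1=B3 v2=C4 v3=A3 (P8)
bar 7: v0=E3 v1=C4 v2=G4 v3=E4 (P8)
bar 8: v0=F3 v1=F4 v2=C5 v3=A4 (M3)
  R3 @ bar0.0: C5 above A4
  R5 @ bar0.0: opens on M3
  R3 @ bar0.1: C5 above A4
  R3 @ bar0.2: C5 above A4
  R3 @ bar0.3: C5 above A4
  R1 @ bar1.0: F4/C5 P5 -> F3/C4 P5 similar
  R2 @ bar1.0: F3/A4 M3 -> D3/A3 P5 similar
  R3 @ bar1.0: C4 above A3
  R4 @ bar1.0: D3/C4 m7 untreated
  R3 @ bar1.1: C4 above A3
  R3 @ bar1.2: C4 above A3
  R3 @ bar1.3: C4 above A3
  R1 @ bar2.0: D3/A3 P5 -> E3/B3 P5 similar
  R2 @ bar2.0: D3/F3 m3 -> E3/B3 P5 similar
  R2 @ bar2.0: F3/A3 M3 -> B3/B3 P1 similar
  R3 @ bar2.0: G4 above B3
  R7 @ bar2.0: F3->B3 leap 6st
  R3 @ bar2.1: G4 above B3
  R3 @ bar2.2: G4 above B3
  R3 @ bar2.3: G4 above B3
  R1 @ bar3.0: E3/B3 P5 -> F3/C4 P5 similar
  R2 @ bar3.0: E3/G4 m3 -> F3/C5 P5 similar
  R2 @ bar3.0: B3/G4 m6 -> C4/C5 P8 similar
  R3 @ bar3.0: C5 above A4
  R7 @ bar3.0: B3->A4 leap 10st
  R3 @ bar3.1: C5 above A4
  R3 @ bar3.2: C5 above A4
  R3 @ bar3.3: C5 above A4
  R2 @ bar4.0: F3/A4 M3 -> E3/B3 P5 similar
  R3 @ bar4.0: G4 above B3
  R7 @ bar4.0: A4->B3 leap 10st
  R3 @ bar4.1: G4 above B3
  R3 @ bar4.2: G4 above B3
  R3 @ bar4.3: G4 above B3
  R1 @ bar5.0: E3/B3 P5 -> C3/G3 P5 similar
  R3 @ bar5.0: E4 above G3
  R3 @ bar5.1: E4 above G3
  R3 @ bar5.2: E4 above G3
  R3 @ bar5.3: E4 above G3
  R3 @ bar6.0: C4 above A3
  R4 @ bar6.0: A2/B3 M2 untreated
  R3 @ bar6.1: C4 above A3
  R3 @ bar6.2: C4 above A3
  R3 @ bar6.3: C4 above A3
  R1 @ bar7.0: A2/A3 P8 -> E3/E4 P8 similar
  R2 @ bar7.0: B3/C4 m2 -> C4/G4 P5 similar
  R3 @ bar7.0: G4 above E4
  R8 @ bar7.0: penult P8 not 3rd/6th
  R3 @ bar7.1: G4 above E4
  R3 @ bar7.2: G4 above E4
  R3 @ bar7.3: G4 above E4
  R1 @ bar8.0: C4/G4 P5 -> F4/C5 P5 similar
  R2 @ bar8.0: E3/C4 m6 -> F3/F4 P8 similar
  R2 @ bar8.0: E3/G4 m3 -> F3/C5 P5 similar
  R3 @ bar8.0: C5 above A4
  R3 @ bar8.1: C5 above A4
  R3 @ bar8.2: C5 above A4
  R3 @ bar8.3: C5 above A4
  R6 @ bar8.3: closes on M3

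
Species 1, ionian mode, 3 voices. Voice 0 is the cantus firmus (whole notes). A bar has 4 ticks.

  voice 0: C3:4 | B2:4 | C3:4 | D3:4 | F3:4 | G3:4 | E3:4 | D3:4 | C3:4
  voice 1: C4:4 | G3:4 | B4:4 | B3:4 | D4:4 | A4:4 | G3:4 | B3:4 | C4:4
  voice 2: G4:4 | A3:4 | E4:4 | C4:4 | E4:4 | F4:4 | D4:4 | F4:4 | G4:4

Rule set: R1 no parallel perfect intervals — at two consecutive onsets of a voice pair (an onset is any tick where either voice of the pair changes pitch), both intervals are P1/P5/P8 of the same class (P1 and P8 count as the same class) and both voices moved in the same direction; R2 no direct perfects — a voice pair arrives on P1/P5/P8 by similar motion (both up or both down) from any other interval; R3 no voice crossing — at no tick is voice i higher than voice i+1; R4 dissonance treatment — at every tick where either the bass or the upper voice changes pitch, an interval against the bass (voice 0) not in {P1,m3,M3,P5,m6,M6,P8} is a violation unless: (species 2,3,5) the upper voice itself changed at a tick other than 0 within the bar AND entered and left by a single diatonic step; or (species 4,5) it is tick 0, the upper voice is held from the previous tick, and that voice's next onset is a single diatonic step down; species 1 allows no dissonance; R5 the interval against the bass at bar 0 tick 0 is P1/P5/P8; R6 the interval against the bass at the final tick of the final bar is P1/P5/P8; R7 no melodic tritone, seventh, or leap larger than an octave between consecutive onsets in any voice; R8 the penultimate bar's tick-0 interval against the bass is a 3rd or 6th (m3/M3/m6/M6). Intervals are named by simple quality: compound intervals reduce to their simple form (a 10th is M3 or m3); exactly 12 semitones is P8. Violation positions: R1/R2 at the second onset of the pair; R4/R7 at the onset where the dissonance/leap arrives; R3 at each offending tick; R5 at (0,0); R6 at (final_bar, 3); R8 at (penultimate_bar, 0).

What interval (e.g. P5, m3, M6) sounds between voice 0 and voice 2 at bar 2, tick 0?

M3

voice 0=C3 voice 2=E4 -> M3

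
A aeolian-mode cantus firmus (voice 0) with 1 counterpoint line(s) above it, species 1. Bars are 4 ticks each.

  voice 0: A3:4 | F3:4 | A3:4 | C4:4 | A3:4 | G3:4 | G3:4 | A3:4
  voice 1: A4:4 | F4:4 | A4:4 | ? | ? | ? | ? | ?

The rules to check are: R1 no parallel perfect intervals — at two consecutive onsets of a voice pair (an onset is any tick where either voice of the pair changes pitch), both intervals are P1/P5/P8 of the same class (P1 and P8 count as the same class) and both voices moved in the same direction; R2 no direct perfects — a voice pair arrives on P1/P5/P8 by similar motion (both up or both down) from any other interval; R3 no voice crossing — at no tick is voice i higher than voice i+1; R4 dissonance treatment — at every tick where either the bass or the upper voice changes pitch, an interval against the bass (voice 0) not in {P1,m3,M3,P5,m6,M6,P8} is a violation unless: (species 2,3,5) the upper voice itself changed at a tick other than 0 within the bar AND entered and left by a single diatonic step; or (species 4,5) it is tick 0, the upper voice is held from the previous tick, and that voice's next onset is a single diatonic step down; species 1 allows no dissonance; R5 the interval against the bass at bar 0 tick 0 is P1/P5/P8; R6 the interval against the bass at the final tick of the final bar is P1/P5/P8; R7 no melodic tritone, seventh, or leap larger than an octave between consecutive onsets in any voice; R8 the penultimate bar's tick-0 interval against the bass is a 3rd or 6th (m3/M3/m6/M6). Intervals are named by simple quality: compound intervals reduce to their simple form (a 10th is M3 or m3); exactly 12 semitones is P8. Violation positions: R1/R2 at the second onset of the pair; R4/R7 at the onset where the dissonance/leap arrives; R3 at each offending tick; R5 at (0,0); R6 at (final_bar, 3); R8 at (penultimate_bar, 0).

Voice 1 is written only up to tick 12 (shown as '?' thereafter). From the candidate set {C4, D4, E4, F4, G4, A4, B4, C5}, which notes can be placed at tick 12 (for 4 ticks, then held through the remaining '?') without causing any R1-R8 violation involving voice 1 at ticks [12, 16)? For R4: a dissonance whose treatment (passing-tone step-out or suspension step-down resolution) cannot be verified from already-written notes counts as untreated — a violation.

{A4, C4, E4, G4}

C4: legal
D4: violates R4
E4: legal
F4: violates R4
G4: legal
A4: legal
B4: violates R4
C5: violates R1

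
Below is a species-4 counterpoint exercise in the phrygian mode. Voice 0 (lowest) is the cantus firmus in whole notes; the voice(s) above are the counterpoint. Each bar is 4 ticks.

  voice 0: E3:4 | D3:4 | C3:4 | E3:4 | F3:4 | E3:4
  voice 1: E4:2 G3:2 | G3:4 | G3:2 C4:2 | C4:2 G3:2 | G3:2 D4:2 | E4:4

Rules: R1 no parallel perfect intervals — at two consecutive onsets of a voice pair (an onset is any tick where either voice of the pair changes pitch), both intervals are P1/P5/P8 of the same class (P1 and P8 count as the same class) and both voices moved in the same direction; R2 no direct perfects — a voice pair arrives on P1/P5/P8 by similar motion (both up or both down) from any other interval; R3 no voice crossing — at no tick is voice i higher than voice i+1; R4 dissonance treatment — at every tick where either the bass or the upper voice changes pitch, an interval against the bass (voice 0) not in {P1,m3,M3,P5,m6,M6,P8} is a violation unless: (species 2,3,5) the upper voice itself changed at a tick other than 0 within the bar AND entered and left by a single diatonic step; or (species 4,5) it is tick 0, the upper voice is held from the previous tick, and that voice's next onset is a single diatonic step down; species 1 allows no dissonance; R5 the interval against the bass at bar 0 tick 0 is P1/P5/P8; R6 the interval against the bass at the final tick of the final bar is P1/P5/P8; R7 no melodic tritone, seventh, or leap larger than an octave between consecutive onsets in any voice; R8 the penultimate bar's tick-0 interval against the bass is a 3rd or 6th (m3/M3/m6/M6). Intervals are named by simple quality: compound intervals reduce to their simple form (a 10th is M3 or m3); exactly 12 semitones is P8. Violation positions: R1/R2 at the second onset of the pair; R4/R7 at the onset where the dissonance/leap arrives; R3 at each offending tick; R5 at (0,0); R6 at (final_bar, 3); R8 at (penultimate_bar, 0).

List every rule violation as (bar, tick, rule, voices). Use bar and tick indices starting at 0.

bar 0: v0=E3 v1=E4 downbeat P8
bar 1: v0=D3 v1=G3 downbeat P4
bar 2: v0=C3 v1=G3 downbeat P5
bar 3: v0=E3 v1=C4 downbeat m6
bar 4: v0=F3 v1=G3 downbeat M2
bar 5: v0=E3 v1=E4 downbeat P8
  -> R4 @ bar 1 tick 0 v(0, 1): D3/G3 P4 untreated
  -> R4 @ bar 4 tick 0 v(0, 1): F3/G3 M2 untreated
  -> R8 @ bar 4 tick 0 v(0, 1): penult M2 not 3rd/6th

(1, 0, R4, (0, 1))
(4, 0, R4, (0, 1))
(4, 0, R8, (0, 1))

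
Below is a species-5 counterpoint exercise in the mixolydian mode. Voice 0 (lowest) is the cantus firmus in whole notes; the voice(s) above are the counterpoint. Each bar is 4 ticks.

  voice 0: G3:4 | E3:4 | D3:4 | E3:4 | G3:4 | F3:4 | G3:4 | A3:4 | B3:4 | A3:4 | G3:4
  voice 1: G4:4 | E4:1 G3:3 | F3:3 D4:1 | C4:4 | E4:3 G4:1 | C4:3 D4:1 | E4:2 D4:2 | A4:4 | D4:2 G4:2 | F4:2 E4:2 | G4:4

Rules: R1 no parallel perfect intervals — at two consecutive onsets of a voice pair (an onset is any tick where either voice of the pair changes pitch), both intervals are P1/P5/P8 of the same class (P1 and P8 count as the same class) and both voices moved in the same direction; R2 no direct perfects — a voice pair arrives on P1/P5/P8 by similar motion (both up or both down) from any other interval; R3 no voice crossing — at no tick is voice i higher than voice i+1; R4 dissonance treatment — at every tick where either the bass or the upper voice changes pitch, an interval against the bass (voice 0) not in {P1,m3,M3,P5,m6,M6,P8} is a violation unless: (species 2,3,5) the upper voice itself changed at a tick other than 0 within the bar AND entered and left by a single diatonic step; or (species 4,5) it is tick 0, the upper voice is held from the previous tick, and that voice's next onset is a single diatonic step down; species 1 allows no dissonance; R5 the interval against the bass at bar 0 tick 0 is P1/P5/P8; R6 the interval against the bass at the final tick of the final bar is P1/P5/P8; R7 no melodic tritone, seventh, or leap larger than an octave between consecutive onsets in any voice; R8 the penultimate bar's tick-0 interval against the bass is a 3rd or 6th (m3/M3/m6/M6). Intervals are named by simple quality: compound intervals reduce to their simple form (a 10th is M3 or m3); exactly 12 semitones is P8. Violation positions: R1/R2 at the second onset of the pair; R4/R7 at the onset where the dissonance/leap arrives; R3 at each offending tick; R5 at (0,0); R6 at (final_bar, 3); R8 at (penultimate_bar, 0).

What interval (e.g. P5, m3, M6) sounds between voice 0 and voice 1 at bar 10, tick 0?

P8

voice 0=G3 voice 1=G4 -> P8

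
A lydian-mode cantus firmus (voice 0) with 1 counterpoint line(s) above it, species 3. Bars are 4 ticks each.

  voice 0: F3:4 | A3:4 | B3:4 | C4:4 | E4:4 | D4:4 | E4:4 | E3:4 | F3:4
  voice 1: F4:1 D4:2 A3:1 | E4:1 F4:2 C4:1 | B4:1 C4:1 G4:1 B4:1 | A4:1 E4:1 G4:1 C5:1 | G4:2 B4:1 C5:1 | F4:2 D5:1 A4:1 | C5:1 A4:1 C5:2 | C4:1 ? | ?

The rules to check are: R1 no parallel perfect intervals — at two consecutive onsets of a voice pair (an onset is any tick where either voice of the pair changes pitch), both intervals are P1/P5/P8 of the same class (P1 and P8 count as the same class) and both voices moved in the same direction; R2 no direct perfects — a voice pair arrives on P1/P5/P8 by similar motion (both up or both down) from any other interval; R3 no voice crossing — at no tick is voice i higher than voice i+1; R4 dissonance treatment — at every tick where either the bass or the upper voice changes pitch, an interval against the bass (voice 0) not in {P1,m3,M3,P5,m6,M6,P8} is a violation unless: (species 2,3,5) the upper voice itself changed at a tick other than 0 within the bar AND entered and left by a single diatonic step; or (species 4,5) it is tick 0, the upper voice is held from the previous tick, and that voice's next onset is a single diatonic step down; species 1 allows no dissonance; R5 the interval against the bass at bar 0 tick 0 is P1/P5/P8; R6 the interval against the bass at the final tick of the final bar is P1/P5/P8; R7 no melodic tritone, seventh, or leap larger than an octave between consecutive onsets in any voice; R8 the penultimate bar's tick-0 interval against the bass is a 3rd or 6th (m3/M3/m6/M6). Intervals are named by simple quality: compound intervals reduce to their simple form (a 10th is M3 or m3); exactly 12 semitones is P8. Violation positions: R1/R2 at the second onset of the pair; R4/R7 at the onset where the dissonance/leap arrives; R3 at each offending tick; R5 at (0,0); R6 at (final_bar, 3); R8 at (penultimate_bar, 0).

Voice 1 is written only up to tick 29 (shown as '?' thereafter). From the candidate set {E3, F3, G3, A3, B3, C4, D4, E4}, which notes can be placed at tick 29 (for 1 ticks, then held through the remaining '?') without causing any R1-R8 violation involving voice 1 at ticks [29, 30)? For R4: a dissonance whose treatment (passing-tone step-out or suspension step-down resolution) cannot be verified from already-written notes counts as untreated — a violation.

E3: legal
F3: violates R4
G3: legal
A3: violates R4
B3: legal
C4: legal
D4: violates R4
E4: legal

{B3, C4, E3, E4, G3}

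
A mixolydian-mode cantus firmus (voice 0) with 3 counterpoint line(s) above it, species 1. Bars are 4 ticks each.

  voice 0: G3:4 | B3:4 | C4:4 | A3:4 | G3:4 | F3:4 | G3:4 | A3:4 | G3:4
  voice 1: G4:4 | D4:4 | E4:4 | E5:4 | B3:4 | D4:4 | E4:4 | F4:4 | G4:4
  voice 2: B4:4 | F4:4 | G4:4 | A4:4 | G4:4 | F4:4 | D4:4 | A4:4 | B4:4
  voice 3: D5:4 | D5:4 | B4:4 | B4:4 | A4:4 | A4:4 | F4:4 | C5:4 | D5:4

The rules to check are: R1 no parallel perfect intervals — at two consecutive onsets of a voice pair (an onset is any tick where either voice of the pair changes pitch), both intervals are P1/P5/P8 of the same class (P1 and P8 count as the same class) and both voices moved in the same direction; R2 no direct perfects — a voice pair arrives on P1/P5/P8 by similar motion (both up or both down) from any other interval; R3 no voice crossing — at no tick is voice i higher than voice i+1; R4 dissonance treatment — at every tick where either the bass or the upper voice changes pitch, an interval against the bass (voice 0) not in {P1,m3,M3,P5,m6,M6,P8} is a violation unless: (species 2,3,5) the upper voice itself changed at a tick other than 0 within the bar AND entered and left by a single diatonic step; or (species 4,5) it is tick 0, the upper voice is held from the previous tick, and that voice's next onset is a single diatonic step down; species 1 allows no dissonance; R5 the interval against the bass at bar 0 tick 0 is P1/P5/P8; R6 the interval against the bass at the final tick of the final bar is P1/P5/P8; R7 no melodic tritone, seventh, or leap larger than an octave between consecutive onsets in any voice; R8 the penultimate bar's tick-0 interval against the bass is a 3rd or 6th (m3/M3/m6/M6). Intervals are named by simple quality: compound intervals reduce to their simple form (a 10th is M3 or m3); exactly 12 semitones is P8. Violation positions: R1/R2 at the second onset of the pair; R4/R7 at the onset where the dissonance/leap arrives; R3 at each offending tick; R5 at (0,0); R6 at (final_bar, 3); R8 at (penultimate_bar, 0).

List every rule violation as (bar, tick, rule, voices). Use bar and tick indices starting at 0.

(0, 0, R5, (0, 2))
(1, 0, R4, (0, 2))
(1, 0, R7, (2,))
(2, 0, R2, (0, 2))
(2, 0, R4, (0, 3))
(3, 0, R2, (1, 2))
(3, 0, R3, (1, 2))
(3, 0, R4, (0, 3))
(3, 1, R3, (1, 2))
(3, 2, R3, (1, 2))
(3, 3, R3, (1, 2))
(4, 0, R1, (0, 2))
(4, 0, R4, (0, 3))
(4, 0, R7, (1,))
(5, 0, R1, (0, 2))
(6, 0, R3, (1, 2))
(6, 0, R4, (0, 3))
(6, 1, R3, (1, 2))
(6, 2, R3, (1, 2))
(6, 3, R3, (1, 2))
(7, 0, R2, (0, 2))
(7, 0, R2, (1, 3))
(7, 0, R8, (0, 2))
(8, 0, R1, (1, 3))
(8, 3, R6, (0, 2))

bar 0: v0=G3 v1=G4 v2=B4 v3=D5 downbeat P5
bar 1: v0=B3 v1=D4 v2=F4 v3=D5 downbeat m3
bar 2: v0=C4 v1=E4 v2=G4 v3=B4 downbeat M7
bar 3: v0=A3 v1=E5 v2=A4 v3=B4 downbeat M2
bar 4: v0=G3 v1=B3 v2=G4 v3=A4 downbeat M2
bar 5: v0=F3 v1=D4 v2=F4 v3=A4 downbeat M3
bar 6: v0=G3 v1=E4 v2=D4 v3=F4 downbeat m7
bar 7: v0=A3 v1=F4 v2=A4 v3=C5 downbeat m3
bar 8: v0=G3 v1=G4 v2=B4 v3=D5 downbeat P5
  -> R5 @ bar 0 tick 0 v(0, 2): opens on M3
  -> R4 @ bar 1 tick 0 v(0, 2): B3/F4 TT untreated
  -> R7 @ bar 1 tick 0 v(2,): B4->F4 leap 6st
  -> R2 @ bar 2 tick 0 v(0, 2): B3/F4 TT -> C4/G4 P5 similar
  -> R4 @ bar 2 tick 0 v(0, 3): C4/B4 M7 untreated
  -> R2 @ bar 3 tick 0 v(1, 2): E4/G4 m3 -> E5/A4 P5 similar
  -> R3 @ bar 3 tick 0 v(1, 2): E5 above A4
  -> R4 @ bar 3 tick 0 v(0, 3): A3/B4 M2 untreated
  -> R3 @ bar 3 tick 1 v(1, 2): E5 above A4
  -> R3 @ bar 3 tick 2 v(1, 2): E5 above A4
  -> R3 @ bar 3 tick 3 v(1, 2): E5 above A4
  -> R1 @ bar 4 tick 0 v(0, 2): A3/A4 P8 -> G3/G4 P8 similar
  -> R4 @ bar 4 tick 0 v(0, 3): G3/A4 M2 untreated
  -> R7 @ bar 4 tick 0 v(1,): E5->B3 leap 17st
  -> R1 @ bar 5 tick 0 v(0, 2): G3/G4 P8 -> F3/F4 P8 similar
  -> R3 @ bar 6 tick 0 v(1, 2): E4 above D4
  -> R4 @ bar 6 tick 0 v(0, 3): G3/F4 m7 untreated
  -> R3 @ bar 6 tick 1 v(1, 2): E4 above D4
  -> R3 @ bar 6 tick 2 v(1, 2): E4 above D4
  -> R3 @ bar 6 tick 3 v(1, 2): E4 above D4
  -> R2 @ bar 7 tick 0 v(0, 2): G3/D4 P5 -> A3/A4 P8 similar
  -> R2 @ bar 7 tick 0 v(1, 3): E4/F4 m2 -> F4/C5 P5 similar
  -> R8 @ bar 7 tick 0 v(0, 2): penult P8 not 3rd/6th
  -> R1 @ bar 8 tick 0 v(1, 3): F4/C5 P5 -> G4/D5 P5 similar
  -> R6 @ bar 8 tick 3 v(0, 2): closes on M3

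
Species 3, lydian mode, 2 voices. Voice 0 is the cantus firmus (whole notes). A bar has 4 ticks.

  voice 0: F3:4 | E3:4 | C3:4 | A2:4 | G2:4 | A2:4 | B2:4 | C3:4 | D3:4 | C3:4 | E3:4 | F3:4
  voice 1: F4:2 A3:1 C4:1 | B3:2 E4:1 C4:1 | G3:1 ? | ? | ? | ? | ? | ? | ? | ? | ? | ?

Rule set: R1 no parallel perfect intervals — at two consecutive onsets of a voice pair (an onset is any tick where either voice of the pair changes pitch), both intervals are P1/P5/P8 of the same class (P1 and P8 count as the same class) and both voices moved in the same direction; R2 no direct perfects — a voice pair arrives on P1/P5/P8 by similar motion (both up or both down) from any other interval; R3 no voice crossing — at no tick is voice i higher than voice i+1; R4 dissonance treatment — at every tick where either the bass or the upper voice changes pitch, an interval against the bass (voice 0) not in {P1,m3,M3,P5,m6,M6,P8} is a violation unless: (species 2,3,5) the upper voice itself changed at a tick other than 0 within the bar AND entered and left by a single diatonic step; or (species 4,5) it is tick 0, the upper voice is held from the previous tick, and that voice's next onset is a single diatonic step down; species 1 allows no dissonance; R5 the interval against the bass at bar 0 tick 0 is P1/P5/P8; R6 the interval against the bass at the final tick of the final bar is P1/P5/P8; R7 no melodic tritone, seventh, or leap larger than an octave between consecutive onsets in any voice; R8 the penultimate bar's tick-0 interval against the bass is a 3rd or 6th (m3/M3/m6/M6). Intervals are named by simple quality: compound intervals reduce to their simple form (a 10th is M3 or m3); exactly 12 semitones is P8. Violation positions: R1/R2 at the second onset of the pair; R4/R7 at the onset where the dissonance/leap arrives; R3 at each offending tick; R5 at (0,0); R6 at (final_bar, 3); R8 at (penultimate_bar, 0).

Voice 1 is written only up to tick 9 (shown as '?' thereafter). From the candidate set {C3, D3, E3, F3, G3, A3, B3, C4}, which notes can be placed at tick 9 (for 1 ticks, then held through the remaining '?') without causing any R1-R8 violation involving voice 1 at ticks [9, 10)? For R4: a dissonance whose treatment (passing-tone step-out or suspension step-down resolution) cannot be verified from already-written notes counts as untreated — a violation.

{A3, C3, C4, E3, G3}

C3: legal
D3: violates R4
E3: legal
F3: violates R4
G3: legal
A3: legal
B3: violates R4
C4: legal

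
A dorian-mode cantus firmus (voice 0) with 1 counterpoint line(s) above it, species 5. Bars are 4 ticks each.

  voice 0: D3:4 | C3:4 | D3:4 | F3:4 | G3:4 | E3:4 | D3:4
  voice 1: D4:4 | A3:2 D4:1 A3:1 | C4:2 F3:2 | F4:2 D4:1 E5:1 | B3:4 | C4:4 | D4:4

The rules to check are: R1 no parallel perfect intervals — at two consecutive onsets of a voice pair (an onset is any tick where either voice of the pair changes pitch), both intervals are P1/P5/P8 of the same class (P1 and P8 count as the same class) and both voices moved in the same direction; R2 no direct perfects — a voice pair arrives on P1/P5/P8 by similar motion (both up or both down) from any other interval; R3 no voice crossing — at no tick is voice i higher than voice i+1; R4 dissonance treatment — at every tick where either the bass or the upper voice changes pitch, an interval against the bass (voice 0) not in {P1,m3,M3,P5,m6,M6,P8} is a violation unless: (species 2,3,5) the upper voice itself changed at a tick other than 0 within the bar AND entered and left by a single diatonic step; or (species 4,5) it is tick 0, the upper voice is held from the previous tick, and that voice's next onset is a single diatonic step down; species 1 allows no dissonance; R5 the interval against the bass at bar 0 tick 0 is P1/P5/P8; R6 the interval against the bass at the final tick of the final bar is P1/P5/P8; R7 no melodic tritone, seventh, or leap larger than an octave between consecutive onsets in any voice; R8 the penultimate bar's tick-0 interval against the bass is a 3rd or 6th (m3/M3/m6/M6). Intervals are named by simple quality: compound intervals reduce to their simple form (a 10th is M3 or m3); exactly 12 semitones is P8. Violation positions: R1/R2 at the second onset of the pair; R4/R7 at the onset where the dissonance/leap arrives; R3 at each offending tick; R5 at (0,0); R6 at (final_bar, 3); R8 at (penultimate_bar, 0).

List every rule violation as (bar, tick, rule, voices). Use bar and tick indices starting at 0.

(1, 2, R4, (0, 1))
(2, 0, R4, (0, 1))
(3, 0, R2, (0, 1))
(3, 3, R4, (0, 1))
(3, 3, R7, (1,))
(4, 0, R7, (1,))

bar 0: v0=D3 v1=D4 downbeat P8
bar 1: v0=C3 v1=A3 downbeat M6
bar 2: v0=D3 v1=C4 downbeat m7
bar 3: v0=F3 v1=F4 downbeat P8
bar 4: v0=G3 v1=B3 downbeat M3
bar 5: v0=E3 v1=C4 downbeat m6
bar 6: v0=D3 v1=D4 downbeat P8
  -> R4 @ bar 1 tick 2 v(0, 1): C3/D4 M2 untreated
  -> R4 @ bar 2 tick 0 v(0, 1): D3/C4 m7 untreated
  -> R2 @ bar 3 tick 0 v(0, 1): D3/F3 m3 -> F3/F4 P8 similar
  -> R4 @ bar 3 tick 3 v(0, 1): F3/E5 M7 untreated
  -> R7 @ bar 3 tick 3 v(1,): D4->E5 leap 14st
  -> R7 @ bar 4 tick 0 v(1,): E5->B3 leap 17st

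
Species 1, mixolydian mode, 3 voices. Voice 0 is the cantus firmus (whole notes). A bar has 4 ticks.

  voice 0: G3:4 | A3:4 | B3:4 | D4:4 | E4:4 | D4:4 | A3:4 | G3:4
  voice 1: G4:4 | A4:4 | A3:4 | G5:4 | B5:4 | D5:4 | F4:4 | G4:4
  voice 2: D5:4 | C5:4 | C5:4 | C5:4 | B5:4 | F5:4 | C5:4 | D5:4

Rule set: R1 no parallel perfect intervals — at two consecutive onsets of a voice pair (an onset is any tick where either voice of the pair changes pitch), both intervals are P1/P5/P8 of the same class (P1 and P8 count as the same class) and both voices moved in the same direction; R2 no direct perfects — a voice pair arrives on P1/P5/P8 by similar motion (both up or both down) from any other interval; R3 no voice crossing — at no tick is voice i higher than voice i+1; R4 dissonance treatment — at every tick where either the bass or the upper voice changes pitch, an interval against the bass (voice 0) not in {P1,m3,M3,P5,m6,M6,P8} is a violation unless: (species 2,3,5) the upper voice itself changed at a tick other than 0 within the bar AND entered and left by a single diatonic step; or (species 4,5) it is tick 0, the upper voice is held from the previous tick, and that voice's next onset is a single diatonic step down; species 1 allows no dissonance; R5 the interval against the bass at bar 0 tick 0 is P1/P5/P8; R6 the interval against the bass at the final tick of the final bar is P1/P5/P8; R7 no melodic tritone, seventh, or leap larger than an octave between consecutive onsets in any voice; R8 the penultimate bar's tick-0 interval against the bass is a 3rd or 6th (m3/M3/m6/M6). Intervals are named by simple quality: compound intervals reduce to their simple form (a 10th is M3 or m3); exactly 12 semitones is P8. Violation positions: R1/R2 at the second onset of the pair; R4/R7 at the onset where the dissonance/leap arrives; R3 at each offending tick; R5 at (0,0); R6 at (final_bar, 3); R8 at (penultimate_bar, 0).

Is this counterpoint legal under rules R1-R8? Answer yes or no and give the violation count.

bar 0: v0=G3 v1=G4 v2=D5 (P5)
bar 1: v0=A3 v1=A4 v2=C5 (m3)
bar 2: v0=B3 v1=A3 v2=C5 (m2)
bar 3: v0=D4 v1=G5 v2=C5 (m7)
bar 4: v0=E4 v1=B5 v2=B5 (P5)
bar 5: v0=D4 v1=D5 v2=F5 (m3)
bar 6: v0=A3 v1=F4 v2=C5 (m3)
bar 7: v0=G3 v1=G4 v2=D5 (P5)
  R1 @ bar1.0: G3/G4 P8 -> A3/A4 P8 similar
  R3 @ bar2.0: B3 above A3
  R4 @ bar2.0: B3/A3 M2 untreated
  R4 @ bar2.0: B3/C5 m2 untreated
  R3 @ bar2.1: B3 above A3
  R3 @ bar2.2: B3 above A3
  R3 @ bar2.3: B3 above A3
  R3 @ bar3.0: G5 above C5
  R4 @ bar3.0: D4/G5 P4 untreated
  R4 @ bar3.0: D4/C5 m7 untreated
  R7 @ bar3.0: A3->G5 leap 22st
  R3 @ bar3.1: G5 above C5
  R3 @ bar3.2: G5 above C5
  R3 @ bar3.3: G5 above C5
  R2 @ bar4.0: D4/G5 P4 -> E4/B5 P5 similar
  R2 @ bar4.0: D4/C5 m7 -> E4/B5 P5 similar
  R2 @ bar4.0: G5/C5 P5 -> B5/B5 P1 similar
  R7 @ bar4.0: C5->B5 leap 11st
  R2 @ bar5.0: E4/B5 P5 -> D4/D5 P8 similar
  R7 @ bar5.0: B5->F5 leap 6st
  R2 @ bar6.0: D5/F5 m3 -> F4/C5 P5 similar
  R1 @ bar7.0: F4/C5 P5 -> G4/D5 P5 similar

No (22 violations)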